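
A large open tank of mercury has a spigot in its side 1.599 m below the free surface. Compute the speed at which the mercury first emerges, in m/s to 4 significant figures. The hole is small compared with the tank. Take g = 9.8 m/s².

Bernoulli from surface to hole (P equal, v_surface ≈ 0): v = √(2gh) = √(2×9.8×1.599) = 5.598 m/s.

v = 5.598 m/s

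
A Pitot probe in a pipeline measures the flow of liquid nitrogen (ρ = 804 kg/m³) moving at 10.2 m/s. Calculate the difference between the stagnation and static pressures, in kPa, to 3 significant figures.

ΔP ≈ 41.8 kPa

At the stagnation point the flow is brought to rest, so Bernoulli gives P_stag − P_static = ½ρv².
ΔP = ½·804·10.2² = 41800 Pa.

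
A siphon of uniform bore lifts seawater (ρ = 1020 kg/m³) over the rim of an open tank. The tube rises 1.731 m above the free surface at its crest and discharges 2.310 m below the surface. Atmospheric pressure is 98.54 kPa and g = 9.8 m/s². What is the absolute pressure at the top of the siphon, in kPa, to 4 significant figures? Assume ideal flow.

From the surface to the outlet (both open to atmosphere, surface at rest): v = √(2g·h_out) = √(2·9.8·2.310) = 6.729 m/s.
The bore is uniform, so the speed at the crest is the same v. Bernoulli surface→crest: P_atm = P_top + ½ρv² + ρg·h_top.
P_top = 98540 − ½·1020·6.729² − 1020·9.8·1.731 = 58150 Pa.

P_top ≈ 58.15 kPa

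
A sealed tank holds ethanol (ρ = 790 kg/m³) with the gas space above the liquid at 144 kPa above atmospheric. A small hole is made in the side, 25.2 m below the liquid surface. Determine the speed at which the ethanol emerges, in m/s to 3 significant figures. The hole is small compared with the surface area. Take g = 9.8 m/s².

29.3 m/s

Take point 1 at the surface (v₁ ≈ 0) and point 2 at the hole (at atmospheric pressure). Bernoulli: P₁ + ρg h = P_atm + ½ρv₂².
With P₁ − P_atm = 144000 Pa, v₂ = √(2gh + 2ΔP/ρ) = √(2·9.8·25.2 + 2·144000/790) = 29.3 m/s.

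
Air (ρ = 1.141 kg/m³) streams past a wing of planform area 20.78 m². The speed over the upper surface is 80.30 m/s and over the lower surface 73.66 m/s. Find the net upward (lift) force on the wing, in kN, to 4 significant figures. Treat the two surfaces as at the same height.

F ≈ 12.12 kN

From P + ½ρv² = const at equal height, P_low − P_up = ½ρ(v_up² − v_low²).
ΔP = ½·1.141·(80.30² − 73.66²) = 583.2 Pa.
Lift = ΔP · A = 583.2 × 20.78 = 12120 N.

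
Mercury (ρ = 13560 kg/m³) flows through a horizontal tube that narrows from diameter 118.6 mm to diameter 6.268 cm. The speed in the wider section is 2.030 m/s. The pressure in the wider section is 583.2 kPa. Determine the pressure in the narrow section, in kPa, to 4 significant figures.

253.0 kPa

Mass conservation (A₁v₁ = A₂v₂) gives v₂ = 2.030 × 110.5/30.86 = 7.268 m/s.
Along the horizontal streamline, P + ½ρv² is constant.
P₂ = P₁ − ½ρ(v₂² − v₁²) = 583200 − ½·13560·(7.268² − 2.030²) = 583200 − 330200 = 253000 Pa.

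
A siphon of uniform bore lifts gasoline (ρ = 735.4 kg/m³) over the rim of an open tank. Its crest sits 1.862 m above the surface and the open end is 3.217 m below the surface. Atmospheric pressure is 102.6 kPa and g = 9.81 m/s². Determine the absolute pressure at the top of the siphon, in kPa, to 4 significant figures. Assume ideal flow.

The outlet speed comes from Torricelli: v = √(2g·3.217) = 7.945 m/s.
Continuity keeps v the same throughout the tube; from surface to crest, P_atm + 0 = P_top + ½ρv² + ρg·h_top.
P_top = 102600 − ½·735.4·7.945² − 735.4·9.81·1.862 = 65960 Pa.

P_top = 65.96 kPa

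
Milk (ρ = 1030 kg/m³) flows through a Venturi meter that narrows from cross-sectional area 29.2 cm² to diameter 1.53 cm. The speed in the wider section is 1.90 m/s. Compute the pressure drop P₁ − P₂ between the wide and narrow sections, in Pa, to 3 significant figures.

Continuity gives A₁v₁ = A₂v₂, so v₂ = (29.2 cm²)/(1.84 cm²) × 1.90 m/s = 30.2 m/s.
With no height change, Bernoulli's equation is P₁ + ½ρv₁² = P₂ + ½ρv₂².
P₁ − P₂ = ½·1030·(30.2² − 1.90²) = ½·1030·907 = 467000 Pa.

ΔP = 467000 Pa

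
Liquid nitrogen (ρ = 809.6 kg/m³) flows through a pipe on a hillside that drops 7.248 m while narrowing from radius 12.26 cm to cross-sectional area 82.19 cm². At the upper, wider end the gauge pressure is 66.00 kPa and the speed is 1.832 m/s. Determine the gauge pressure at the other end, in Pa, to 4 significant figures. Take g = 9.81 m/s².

80080 Pa

Mass conservation (A₁v₁ = A₂v₂) gives v₂ = 1.832 × 472.2/82.19 = 10.53 m/s.
Applying Bernoulli between the two ends and solving for P₂: P₂ = P₁ + ½ρ(v₁² − v₂²) − ρgΔh.
P₂ = 66000 + ½·809.6·(1.832² − 10.53²) − 809.6·9.81·(−7.248) = 66000 + (-43490) − (-57560) = 80080 Pa.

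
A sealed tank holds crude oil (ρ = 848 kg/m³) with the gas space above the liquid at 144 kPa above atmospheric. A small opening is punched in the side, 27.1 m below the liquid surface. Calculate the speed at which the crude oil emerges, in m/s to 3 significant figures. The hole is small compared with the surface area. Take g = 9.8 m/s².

Take point 1 at the surface (v₁ ≈ 0) and point 2 at the hole (at atmospheric pressure). Bernoulli: P₁ + ρg h = P_atm + ½ρv₂².
With P₁ − P_atm = 144000 Pa, v₂ = √(2gh + 2ΔP/ρ) = √(2·9.8·27.1 + 2·144000/848) = 29.5 m/s.

v = 29.5 m/s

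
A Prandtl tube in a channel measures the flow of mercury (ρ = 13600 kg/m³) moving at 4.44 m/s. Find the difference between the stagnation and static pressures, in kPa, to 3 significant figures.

The dynamic pressure equals the rise in static pressure at the stagnation point: ΔP = ½ρv².
ΔP = ½·13600·4.44² = 134000 Pa.

ΔP = 134 kPa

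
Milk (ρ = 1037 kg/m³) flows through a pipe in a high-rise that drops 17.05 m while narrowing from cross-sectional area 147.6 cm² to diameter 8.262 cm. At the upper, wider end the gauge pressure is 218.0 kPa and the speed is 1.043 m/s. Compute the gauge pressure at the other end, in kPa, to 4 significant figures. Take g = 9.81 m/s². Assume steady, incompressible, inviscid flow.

P₂ ≈ 387.7 kPa

The volume flow rate is constant, so v₂ = (A₁/A₂)v₁ = (147.6/53.61)·1.043 = 2.872 m/s.
Applying Bernoulli between the two ends and solving for P₂: P₂ = P₁ + ½ρ(v₁² − v₂²) − ρgΔh.
P₂ = 218000 + ½·1037·(1.043² − 2.872²) − 1037·9.81·(−17.05) = 218000 + (-3711) − (-173400) = 387700 Pa.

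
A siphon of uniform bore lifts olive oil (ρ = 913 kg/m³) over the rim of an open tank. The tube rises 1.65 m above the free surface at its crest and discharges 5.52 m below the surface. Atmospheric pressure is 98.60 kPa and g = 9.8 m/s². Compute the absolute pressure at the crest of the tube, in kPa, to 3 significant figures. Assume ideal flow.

P_top = 34.4 kPa

From the surface to the outlet (both open to atmosphere, surface at rest): v = √(2g·h_out) = √(2·9.8·5.52) = 10.4 m/s.
Continuity keeps v the same throughout the tube; from surface to crest, P_atm + 0 = P_top + ½ρv² + ρg·h_top.
P_top = 98600 − ½·913·10.4² − 913·9.8·1.65 = 34400 Pa.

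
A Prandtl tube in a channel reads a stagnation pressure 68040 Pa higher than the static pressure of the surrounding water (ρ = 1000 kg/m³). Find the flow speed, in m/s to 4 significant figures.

11.67 m/s

At the stagnation point the flow is brought to rest, so Bernoulli gives P_stag − P_static = ½ρv².
v = √(2ΔP/ρ) = √(2·68040/1000) = 11.67 m/s.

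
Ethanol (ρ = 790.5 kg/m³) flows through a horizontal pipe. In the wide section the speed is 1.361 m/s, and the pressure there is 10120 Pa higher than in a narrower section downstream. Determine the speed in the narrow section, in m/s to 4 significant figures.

5.240 m/s

Horizontal Bernoulli: P₁ + ½ρv₁² = P₂ + ½ρv₂², so v₂² = v₁² + 2(P₁ − P₂)/ρ.
v₂ = √(1.361² + 2·10120/790.5) = √(1.852 + 25.60) = 5.240 m/s.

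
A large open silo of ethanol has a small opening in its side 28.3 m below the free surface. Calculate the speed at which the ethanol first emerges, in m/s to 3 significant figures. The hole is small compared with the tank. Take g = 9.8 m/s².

23.6 m/s

The surface is effectively still and both ends are open, so ½v² = gh and v = √(2·9.8·28.3) = 23.6 m/s.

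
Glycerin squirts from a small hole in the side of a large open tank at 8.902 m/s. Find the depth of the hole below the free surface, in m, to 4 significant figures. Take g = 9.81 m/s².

For a small hole in a large open tank, ½v² = gh, giving h = v²/(2g).
h = 8.902²/(2·9.81) = 79.25/19.62 = 4.039 m.

h ≈ 4.039 m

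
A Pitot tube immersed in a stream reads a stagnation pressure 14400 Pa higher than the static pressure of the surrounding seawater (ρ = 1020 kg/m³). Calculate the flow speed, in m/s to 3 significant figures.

The dynamic pressure equals the rise in static pressure at the stagnation point: ΔP = ½ρv².
v = √(2ΔP/ρ) = √(2·14400/1020) = 5.31 m/s.

5.31 m/s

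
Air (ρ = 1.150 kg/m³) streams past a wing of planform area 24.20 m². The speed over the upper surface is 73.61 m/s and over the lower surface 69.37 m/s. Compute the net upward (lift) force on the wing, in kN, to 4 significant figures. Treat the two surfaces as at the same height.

With equal heights on the two surfaces, Bernoulli gives P_lower − P_upper = ½ρ(v_upper² − v_lower²).
ΔP = ½·1.150·(73.61² − 69.37²) = 348.6 Pa.
Lift = ΔP · A = 348.6 × 24.20 = 8436 N.

F ≈ 8.436 kN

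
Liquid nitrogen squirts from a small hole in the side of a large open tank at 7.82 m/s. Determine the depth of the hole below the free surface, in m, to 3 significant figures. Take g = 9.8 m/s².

Torricelli: v = √(2gh), so h = v²/(2g).
h = 7.82²/(2·9.8) = 61.2/19.60 = 3.12 m.

3.12 m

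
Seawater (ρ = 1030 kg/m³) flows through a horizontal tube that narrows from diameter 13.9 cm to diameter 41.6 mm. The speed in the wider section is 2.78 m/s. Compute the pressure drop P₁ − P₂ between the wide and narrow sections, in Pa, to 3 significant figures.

492000 Pa

Continuity gives A₁v₁ = A₂v₂, so v₂ = (152 cm²)/(13.6 cm²) × 2.78 m/s = 31.0 m/s.
The pipe is horizontal, so Bernoulli reduces to P₁ + ½ρv₁² = P₂ + ½ρv₂².
P₁ − P₂ = ½·1030·(31.0² − 2.78²) = ½·1030·956 = 492000 Pa.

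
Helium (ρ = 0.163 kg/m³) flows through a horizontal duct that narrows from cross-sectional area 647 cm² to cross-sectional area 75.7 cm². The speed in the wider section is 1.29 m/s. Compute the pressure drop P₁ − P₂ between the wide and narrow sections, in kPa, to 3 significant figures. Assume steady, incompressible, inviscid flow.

ΔP ≈ 0.00977 kPa

Mass conservation (A₁v₁ = A₂v₂) gives v₂ = 1.29 × 647/75.7 = 11.0 m/s.
Along the horizontal streamline, P + ½ρv² is constant.
P₁ − P₂ = ½·0.163·(11.0² − 1.29²) = ½·0.163·120 = 9.77 Pa.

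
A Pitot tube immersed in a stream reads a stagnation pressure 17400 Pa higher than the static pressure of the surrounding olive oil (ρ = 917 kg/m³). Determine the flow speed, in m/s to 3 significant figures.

The dynamic pressure equals the rise in static pressure at the stagnation point: ΔP = ½ρv².
v = √(2ΔP/ρ) = √(2·17400/917) = 6.16 m/s.

v = 6.16 m/s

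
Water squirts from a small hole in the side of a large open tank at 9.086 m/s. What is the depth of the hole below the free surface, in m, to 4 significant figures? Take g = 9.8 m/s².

4.212 m

Inverting v = √(2gh) gives h = v² / 2g.
h = 9.086²/(2·9.8) = 82.56/19.60 = 4.212 m.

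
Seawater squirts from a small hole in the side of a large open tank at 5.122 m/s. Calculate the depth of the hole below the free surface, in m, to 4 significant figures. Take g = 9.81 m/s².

For a small hole in a large open tank, ½v² = gh, giving h = v²/(2g).
h = 5.122²/(2·9.81) = 26.23/19.62 = 1.337 m.

h ≈ 1.337 m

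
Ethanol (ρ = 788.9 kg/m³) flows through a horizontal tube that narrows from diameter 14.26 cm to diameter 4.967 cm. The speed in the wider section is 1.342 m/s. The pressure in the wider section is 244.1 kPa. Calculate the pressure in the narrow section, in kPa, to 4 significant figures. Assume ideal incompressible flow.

P₂ ≈ 196.5 kPa

Mass conservation (A₁v₁ = A₂v₂) gives v₂ = 1.342 × 159.7/19.38 = 11.06 m/s.
The pipe is horizontal, so Bernoulli reduces to P₁ + ½ρv₁² = P₂ + ½ρv₂².
P₂ = P₁ − ½ρ(v₂² − v₁²) = 244100 − ½·788.9·(11.06² − 1.342²) = 244100 − 47550 = 196500 Pa.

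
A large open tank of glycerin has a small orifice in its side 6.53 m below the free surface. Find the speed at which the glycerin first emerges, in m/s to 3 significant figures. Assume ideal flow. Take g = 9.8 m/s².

v ≈ 11.3 m/s

Torricelli's result v = √(2gh) gives v = √(2·9.8·6.53) = 11.3 m/s.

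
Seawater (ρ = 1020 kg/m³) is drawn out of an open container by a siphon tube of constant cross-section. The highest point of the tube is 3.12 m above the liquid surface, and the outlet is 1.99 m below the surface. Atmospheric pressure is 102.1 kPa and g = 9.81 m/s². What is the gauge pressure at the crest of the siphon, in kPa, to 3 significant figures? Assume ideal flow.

The outlet speed comes from Torricelli: v = √(2g·1.99) = 6.25 m/s.
The bore is uniform, so the speed at the crest is the same v. Bernoulli surface→crest: P_atm = P_top + ½ρv² + ρg·h_top.
P_top = 102100 − ½·1020·6.25² − 1020·9.81·3.12 = 51000 Pa. So P_gauge = P_top − P_atm = -51100 Pa.

-51.1 kPa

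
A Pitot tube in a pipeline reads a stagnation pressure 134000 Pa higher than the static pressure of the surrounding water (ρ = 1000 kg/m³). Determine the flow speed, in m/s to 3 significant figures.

16.4 m/s

Bernoulli between the free stream and the stagnation point: ½ρv² = P_stag − P_static.
v = √(2ΔP/ρ) = √(2·134000/1000) = 16.4 m/s.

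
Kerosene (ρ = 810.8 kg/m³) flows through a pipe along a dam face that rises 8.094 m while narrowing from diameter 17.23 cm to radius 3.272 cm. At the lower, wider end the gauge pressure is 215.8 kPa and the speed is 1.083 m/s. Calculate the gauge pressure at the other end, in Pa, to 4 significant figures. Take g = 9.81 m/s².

The volume flow rate is constant, so v₂ = (A₁/A₂)v₁ = (233.2/33.63)·1.083 = 7.508 m/s.
Bernoulli: P₁ + ½ρv₁² + ρg h₁ = P₂ + ½ρv₂² + ρg h₂, so P₂ = P₁ + ½ρ(v₁² − v₂²) − ρg(h₂ − h₁).
P₂ = 215800 + ½·810.8·(1.083² − 7.508²) − 810.8·9.81·(+8.094) = 215800 + (-22380) − (64380) = 129000 Pa.

P₂ ≈ 129000 Pa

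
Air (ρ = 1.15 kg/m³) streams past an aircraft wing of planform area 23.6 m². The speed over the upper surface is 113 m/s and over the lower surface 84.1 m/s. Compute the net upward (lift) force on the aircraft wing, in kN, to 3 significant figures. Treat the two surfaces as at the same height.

F = 77.3 kN

The faster flow above has the lower pressure; Bernoulli (same height) gives ΔP = ½ρ(v_up² − v_low²).
ΔP = ½·1.15·(113² − 84.1²) = 3280 Pa.
Lift = ΔP · A = 3280 × 23.6 = 77300 N.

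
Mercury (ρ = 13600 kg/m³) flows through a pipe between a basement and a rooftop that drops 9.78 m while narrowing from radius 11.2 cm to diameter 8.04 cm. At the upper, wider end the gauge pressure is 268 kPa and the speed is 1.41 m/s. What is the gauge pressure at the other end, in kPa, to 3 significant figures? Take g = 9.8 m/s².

Continuity gives A₁v₁ = A₂v₂, so v₂ = (394 cm²)/(50.8 cm²) × 1.41 m/s = 10.9 m/s.
Energy conservation along the streamline gives P₂ = P₁ − ½ρ(v₂² − v₁²) − ρg(h₂ − h₁).
P₂ = 268000 + ½·13600·(1.41² − 10.9²) − 13600·9.8·(−9.78) = 268000 + (-801000) − (-1300000) = 770000 Pa.

P₂ ≈ 770 kPa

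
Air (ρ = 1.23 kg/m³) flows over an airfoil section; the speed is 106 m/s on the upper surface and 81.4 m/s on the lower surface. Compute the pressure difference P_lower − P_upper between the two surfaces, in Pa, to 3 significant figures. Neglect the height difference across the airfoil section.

ΔP ≈ 2840 Pa

Bernoulli (same height): P_lower − P_upper = ½ρ(v_upper² − v_lower²).
ΔP = ½·1.23·(106² − 81.4²) = 2840 Pa.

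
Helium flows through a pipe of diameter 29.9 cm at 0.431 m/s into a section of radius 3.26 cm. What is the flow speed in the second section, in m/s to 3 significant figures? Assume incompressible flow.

9.06 m/s

Mass conservation (A₁v₁ = A₂v₂) gives v₂ = 0.431 × 702/33.4 = 9.06 m/s.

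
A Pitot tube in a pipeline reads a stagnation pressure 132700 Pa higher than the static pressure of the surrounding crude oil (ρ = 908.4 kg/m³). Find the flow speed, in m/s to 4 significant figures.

v ≈ 17.09 m/s

At the stagnation point the flow is brought to rest, so Bernoulli gives P_stag − P_static = ½ρv².
v = √(2ΔP/ρ) = √(2·132700/908.4) = 17.09 m/s.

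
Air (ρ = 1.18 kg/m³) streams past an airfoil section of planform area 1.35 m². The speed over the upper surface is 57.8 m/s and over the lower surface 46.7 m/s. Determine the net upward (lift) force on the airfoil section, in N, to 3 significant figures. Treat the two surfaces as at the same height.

From P + ½ρv² = const at equal height, P_low − P_up = ½ρ(v_up² − v_low²).
ΔP = ½·1.18·(57.8² − 46.7²) = 684 Pa.
Lift = ΔP · A = 684 × 1.35 = 924 N.

924 N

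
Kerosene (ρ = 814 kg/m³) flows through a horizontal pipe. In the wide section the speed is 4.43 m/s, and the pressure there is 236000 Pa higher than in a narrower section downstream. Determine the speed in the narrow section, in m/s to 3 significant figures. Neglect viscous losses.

v₂ ≈ 24.5 m/s

With h₁ = h₂, rearranging Bernoulli gives v₂ = √(v₁² + 2ΔP/ρ).
v₂ = √(4.43² + 2·236000/814) = √(19.6 + 580) = 24.5 m/s.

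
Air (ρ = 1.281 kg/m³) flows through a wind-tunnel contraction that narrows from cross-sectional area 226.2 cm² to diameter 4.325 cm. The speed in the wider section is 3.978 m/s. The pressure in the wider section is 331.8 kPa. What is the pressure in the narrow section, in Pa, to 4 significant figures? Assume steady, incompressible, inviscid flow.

P₂ ≈ 329400 Pa

By continuity, v₂ = v₁·A₁/A₂ = 3.978·(226.2/14.69) = 61.25 m/s.
The pipe is horizontal, so Bernoulli reduces to P₁ + ½ρv₁² = P₂ + ½ρv₂².
P₂ = P₁ − ½ρ(v₂² − v₁²) = 331800 − ½·1.281·(61.25² − 3.978²) = 331800 − 2393 = 329400 Pa.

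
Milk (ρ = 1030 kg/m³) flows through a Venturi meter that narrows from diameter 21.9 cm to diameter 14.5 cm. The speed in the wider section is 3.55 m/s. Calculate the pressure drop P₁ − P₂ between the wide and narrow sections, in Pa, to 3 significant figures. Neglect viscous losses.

27300 Pa

Continuity gives A₁v₁ = A₂v₂, so v₂ = (377 cm²)/(165 cm²) × 3.55 m/s = 8.10 m/s.
Bernoulli (h₁ = h₂): P₁ − P₂ = ½ρ(v₂² − v₁²).
P₁ − P₂ = ½·1030·(8.10² − 3.55²) = ½·1030·53.0 = 27300 Pa.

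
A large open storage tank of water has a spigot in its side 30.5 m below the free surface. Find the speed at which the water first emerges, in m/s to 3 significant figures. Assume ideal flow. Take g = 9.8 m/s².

Bernoulli from surface to hole (P equal, v_surface ≈ 0): v = √(2gh) = √(2×9.8×30.5) = 24.4 m/s.

v ≈ 24.4 m/s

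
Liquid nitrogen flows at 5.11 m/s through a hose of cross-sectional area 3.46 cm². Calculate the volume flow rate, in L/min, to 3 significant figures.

106 L/min

Q = A·v = 0.000346 m² × 5.11 m/s = 0.00177 m³/s.
Converting: 0.00177 m³/s × 60000 = 106 L/min.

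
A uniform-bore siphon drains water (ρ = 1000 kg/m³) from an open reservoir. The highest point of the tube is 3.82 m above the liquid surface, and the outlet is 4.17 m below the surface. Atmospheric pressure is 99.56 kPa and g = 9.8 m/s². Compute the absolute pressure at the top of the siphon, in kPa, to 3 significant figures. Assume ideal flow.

From the surface to the outlet (both open to atmosphere, surface at rest): v = √(2g·h_out) = √(2·9.8·4.17) = 9.04 m/s.
Continuity keeps v the same throughout the tube; from surface to crest, P_atm + 0 = P_top + ½ρv² + ρg·h_top.
P_top = 99560 − ½·1000·9.04² − 1000·9.8·3.82 = 21300 Pa.

21.3 kPa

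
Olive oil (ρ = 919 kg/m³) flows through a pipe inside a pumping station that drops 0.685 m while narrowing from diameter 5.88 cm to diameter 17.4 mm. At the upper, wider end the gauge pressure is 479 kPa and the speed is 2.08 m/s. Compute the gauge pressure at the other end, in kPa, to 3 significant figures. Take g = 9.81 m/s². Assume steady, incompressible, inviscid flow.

P₂ ≈ 228 kPa

The volume flow rate is constant, so v₂ = (A₁/A₂)v₁ = (27.2/2.38)·2.08 = 23.8 m/s.
Applying Bernoulli between the two ends and solving for P₂: P₂ = P₁ + ½ρ(v₁² − v₂²) − ρgΔh.
P₂ = 479000 + ½·919·(2.08² − 23.8²) − 919·9.81·(−0.685) = 479000 + (-257000) − (-6180) = 228000 Pa.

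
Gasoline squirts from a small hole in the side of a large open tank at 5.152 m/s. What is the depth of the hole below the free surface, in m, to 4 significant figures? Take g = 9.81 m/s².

1.353 m

Inverting v = √(2gh) gives h = v² / 2g.
h = 5.152²/(2·9.81) = 26.54/19.62 = 1.353 m.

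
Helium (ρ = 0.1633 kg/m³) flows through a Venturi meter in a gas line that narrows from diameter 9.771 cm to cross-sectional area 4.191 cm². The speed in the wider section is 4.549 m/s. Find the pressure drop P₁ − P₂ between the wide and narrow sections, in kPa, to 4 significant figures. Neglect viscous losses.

By continuity, v₂ = v₁·A₁/A₂ = 4.549·(74.98/4.191) = 81.39 m/s.
Bernoulli (h₁ = h₂): P₁ − P₂ = ½ρ(v₂² − v₁²).
P₁ − P₂ = ½·0.1633·(81.39² − 4.549²) = ½·0.1633·6603 = 539.2 Pa.

ΔP = 0.5392 kPa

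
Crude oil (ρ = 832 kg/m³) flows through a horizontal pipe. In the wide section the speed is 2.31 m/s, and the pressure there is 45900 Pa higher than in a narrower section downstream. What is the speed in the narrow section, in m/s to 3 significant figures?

v₂ = 10.8 m/s

Along the level pipe P + ½ρv² is conserved, hence v₂² = v₁² + 2(P₁ − P₂)/ρ.
v₂ = √(2.31² + 2·45900/832) = √(5.34 + 110) = 10.8 m/s.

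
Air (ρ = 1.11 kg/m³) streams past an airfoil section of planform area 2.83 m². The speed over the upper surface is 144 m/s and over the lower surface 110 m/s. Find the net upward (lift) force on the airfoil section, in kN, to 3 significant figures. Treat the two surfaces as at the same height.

From P + ½ρv² = const at equal height, P_low − P_up = ½ρ(v_up² − v_low²).
ΔP = ½·1.11·(144² − 110²) = 4790 Pa.
Lift = ΔP · A = 4790 × 2.83 = 13600 N.

F ≈ 13.6 kN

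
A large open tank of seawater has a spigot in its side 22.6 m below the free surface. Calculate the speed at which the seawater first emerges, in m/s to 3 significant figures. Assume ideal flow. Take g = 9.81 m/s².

v ≈ 21.1 m/s

With the surface at rest and both surface and jet at atmospheric pressure, Bernoulli gives ρg h = ½ρv², so v = √(2gh) = √(2·9.81·22.6) = 21.1 m/s.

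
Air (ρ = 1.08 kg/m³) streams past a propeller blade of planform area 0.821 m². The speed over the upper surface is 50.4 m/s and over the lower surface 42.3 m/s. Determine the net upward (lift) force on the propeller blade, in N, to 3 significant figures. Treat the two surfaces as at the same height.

F ≈ 333 N

With equal heights on the two surfaces, Bernoulli gives P_lower − P_upper = ½ρ(v_upper² − v_lower²).
ΔP = ½·1.08·(50.4² − 42.3²) = 405 Pa.
Lift = ΔP · A = 405 × 0.821 = 333 N.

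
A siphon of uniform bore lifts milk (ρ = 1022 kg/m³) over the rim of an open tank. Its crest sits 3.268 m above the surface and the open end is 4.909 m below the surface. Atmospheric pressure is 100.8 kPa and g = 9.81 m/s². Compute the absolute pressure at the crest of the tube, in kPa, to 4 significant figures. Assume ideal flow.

From the surface to the outlet (both open to atmosphere, surface at rest): v = √(2g·h_out) = √(2·9.81·4.909) = 9.814 m/s.
Continuity keeps v the same throughout the tube; from surface to crest, P_atm + 0 = P_top + ½ρv² + ρg·h_top.
P_top = 100800 − ½·1022·9.814² − 1022·9.81·3.268 = 18820 Pa.

P_top = 18.82 kPa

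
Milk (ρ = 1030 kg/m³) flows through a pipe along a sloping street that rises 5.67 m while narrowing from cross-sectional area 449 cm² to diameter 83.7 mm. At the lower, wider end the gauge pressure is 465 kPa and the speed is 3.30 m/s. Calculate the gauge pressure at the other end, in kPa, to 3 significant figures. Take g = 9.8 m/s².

Mass conservation (A₁v₁ = A₂v₂) gives v₂ = 3.30 × 449/55.0 = 26.9 m/s.
Applying Bernoulli between the two ends and solving for P₂: P₂ = P₁ + ½ρ(v₁² − v₂²) − ρgΔh.
P₂ = 465000 + ½·1030·(3.30² − 26.9²) − 1030·9.8·(+5.67) = 465000 + (-368000) − (57200) = 39900 Pa.

P₂ ≈ 39.9 kPa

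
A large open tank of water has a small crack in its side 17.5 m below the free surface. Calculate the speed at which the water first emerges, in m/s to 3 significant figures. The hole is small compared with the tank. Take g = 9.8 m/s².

The surface is effectively still and both ends are open, so ½v² = gh and v = √(2·9.8·17.5) = 18.5 m/s.

18.5 m/s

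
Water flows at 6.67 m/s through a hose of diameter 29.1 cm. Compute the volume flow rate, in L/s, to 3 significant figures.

Q = 444 L/s

Q = A·v = 0.0665 m² × 6.67 m/s = 0.444 m³/s.
Converting: 0.444 m³/s × 1000 = 444 L/s.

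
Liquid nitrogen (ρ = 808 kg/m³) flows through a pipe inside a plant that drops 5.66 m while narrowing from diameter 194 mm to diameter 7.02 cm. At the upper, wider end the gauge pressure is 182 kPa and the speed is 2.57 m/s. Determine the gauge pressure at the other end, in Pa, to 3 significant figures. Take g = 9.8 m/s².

P₂ ≈ 73900 Pa

The volume flow rate is constant, so v₂ = (A₁/A₂)v₁ = (296/38.7)·2.57 = 19.6 m/s.
Applying Bernoulli between the two ends and solving for P₂: P₂ = P₁ + ½ρ(v₁² − v₂²) − ρgΔh.
P₂ = 182000 + ½·808·(2.57² − 19.6²) − 808·9.8·(−5.66) = 182000 + (-153000) − (-44800) = 73900 Pa.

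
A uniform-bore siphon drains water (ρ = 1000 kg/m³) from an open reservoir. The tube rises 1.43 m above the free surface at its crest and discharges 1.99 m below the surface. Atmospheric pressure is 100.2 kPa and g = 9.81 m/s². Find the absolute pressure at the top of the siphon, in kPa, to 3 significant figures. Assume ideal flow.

From the surface to the outlet (both open to atmosphere, surface at rest): v = √(2g·h_out) = √(2·9.81·1.99) = 6.25 m/s.
Continuity keeps v the same throughout the tube; from surface to crest, P_atm + 0 = P_top + ½ρv² + ρg·h_top.
P_top = 100200 − ½·1000·6.25² − 1000·9.81·1.43 = 66600 Pa.

P_top ≈ 66.6 kPa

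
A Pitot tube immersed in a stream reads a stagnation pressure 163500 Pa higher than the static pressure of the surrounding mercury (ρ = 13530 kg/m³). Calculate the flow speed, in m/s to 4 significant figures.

v ≈ 4.916 m/s

Bernoulli between the free stream and the stagnation point: ½ρv² = P_stag − P_static.
v = √(2ΔP/ρ) = √(2·163500/13530) = 4.916 m/s.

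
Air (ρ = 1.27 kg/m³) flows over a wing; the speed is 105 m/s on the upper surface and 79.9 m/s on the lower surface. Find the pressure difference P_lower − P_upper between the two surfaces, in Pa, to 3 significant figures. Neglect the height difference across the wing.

ΔP ≈ 2950 Pa

With negligible Δh, P + ½ρv² is constant, so P_low − P_up = ½ρ(v_up² − v_low²).
ΔP = ½·1.27·(105² − 79.9²) = 2950 Pa.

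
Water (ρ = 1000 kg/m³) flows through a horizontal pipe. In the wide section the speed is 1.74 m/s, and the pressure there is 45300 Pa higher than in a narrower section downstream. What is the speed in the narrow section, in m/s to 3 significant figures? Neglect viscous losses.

v₂ ≈ 9.68 m/s

With h₁ = h₂, rearranging Bernoulli gives v₂ = √(v₁² + 2ΔP/ρ).
v₂ = √(1.74² + 2·45300/1000) = √(3.03 + 90.6) = 9.68 m/s.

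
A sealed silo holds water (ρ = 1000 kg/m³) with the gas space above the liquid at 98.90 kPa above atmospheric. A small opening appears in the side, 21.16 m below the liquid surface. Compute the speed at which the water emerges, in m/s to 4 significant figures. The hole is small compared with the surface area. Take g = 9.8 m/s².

v = 24.75 m/s

Take point 1 at the surface (v₁ ≈ 0) and point 2 at the hole (at atmospheric pressure). Bernoulli: P₁ + ρg h = P_atm + ½ρv₂².
With P₁ − P_atm = 98900 Pa, v₂ = √(2gh + 2ΔP/ρ) = √(2·9.8·21.16 + 2·98900/1000) = 24.75 m/s.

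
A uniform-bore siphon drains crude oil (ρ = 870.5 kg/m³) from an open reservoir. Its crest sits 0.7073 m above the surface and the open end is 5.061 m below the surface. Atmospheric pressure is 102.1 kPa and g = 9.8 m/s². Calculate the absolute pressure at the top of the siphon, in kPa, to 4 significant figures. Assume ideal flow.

The outlet speed comes from Torricelli: v = √(2g·5.061) = 9.960 m/s.
Continuity keeps v the same throughout the tube; from surface to crest, P_atm + 0 = P_top + ½ρv² + ρg·h_top.
P_top = 102100 − ½·870.5·9.960² − 870.5·9.8·0.7073 = 52890 Pa.

52.89 kPa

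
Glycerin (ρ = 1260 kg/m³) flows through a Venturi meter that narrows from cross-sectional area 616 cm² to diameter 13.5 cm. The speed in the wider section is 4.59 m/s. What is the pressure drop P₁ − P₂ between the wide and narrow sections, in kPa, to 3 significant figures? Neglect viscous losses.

The volume flow rate is constant, so v₂ = (A₁/A₂)v₁ = (616/143)·4.59 = 19.8 m/s.
Bernoulli (h₁ = h₂): P₁ − P₂ = ½ρ(v₂² − v₁²).
P₁ − P₂ = ½·1260·(19.8² − 4.59²) = ½·1260·369 = 233000 Pa.

ΔP = 233 kPa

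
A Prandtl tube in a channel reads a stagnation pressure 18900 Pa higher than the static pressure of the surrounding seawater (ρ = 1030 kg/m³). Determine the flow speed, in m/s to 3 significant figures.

v = 6.06 m/s

The dynamic pressure equals the rise in static pressure at the stagnation point: ΔP = ½ρv².
v = √(2ΔP/ρ) = √(2·18900/1030) = 6.06 m/s.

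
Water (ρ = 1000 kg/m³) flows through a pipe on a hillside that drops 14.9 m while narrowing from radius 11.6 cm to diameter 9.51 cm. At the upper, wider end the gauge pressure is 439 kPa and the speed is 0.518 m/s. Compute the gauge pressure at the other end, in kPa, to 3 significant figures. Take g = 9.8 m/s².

The volume flow rate is constant, so v₂ = (A₁/A₂)v₁ = (423/71.0)·0.518 = 3.08 m/s.
Energy conservation along the streamline gives P₂ = P₁ − ½ρ(v₂² − v₁²) − ρg(h₂ − h₁).
P₂ = 439000 + ½·1000·(0.518² − 3.08²) − 1000·9.8·(−14.9) = 439000 + (-4620) − (-146000) = 580000 Pa.

P₂ ≈ 580 kPa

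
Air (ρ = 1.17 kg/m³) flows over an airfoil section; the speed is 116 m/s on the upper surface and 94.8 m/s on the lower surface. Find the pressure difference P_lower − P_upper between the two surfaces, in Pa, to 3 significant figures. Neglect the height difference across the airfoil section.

Bernoulli (same height): P_lower − P_upper = ½ρ(v_upper² − v_lower²).
ΔP = ½·1.17·(116² − 94.8²) = 2610 Pa.

ΔP ≈ 2610 Pa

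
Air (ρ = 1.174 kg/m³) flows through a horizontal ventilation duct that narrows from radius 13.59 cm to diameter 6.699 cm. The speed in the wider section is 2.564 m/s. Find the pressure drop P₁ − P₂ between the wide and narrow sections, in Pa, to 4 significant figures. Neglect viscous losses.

ΔP = 1042 Pa

By continuity, v₂ = v₁·A₁/A₂ = 2.564·(580.2/35.25) = 42.21 m/s.
The pipe is horizontal, so Bernoulli reduces to P₁ + ½ρv₁² = P₂ + ½ρv₂².
P₁ − P₂ = ½·1.174·(42.21² − 2.564²) = ½·1.174·1775 = 1042 Pa.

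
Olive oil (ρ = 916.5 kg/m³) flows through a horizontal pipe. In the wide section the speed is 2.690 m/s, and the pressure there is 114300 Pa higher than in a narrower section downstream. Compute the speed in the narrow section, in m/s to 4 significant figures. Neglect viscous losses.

Horizontal Bernoulli: P₁ + ½ρv₁² = P₂ + ½ρv₂², so v₂² = v₁² + 2(P₁ − P₂)/ρ.
v₂ = √(2.690² + 2·114300/916.5) = √(7.236 + 249.4) = 16.02 m/s.

v₂ = 16.02 m/s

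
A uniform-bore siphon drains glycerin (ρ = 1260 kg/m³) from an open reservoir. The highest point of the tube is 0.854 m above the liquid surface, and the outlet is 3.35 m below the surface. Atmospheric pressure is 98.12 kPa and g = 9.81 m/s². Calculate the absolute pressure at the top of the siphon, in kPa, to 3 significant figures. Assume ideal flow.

46.2 kPa

From the surface to the outlet (both open to atmosphere, surface at rest): v = √(2g·h_out) = √(2·9.81·3.35) = 8.11 m/s.
The bore is uniform, so the speed at the crest is the same v. Bernoulli surface→crest: P_atm = P_top + ½ρv² + ρg·h_top.
P_top = 98120 − ½·1260·8.11² − 1260·9.81·0.854 = 46200 Pa.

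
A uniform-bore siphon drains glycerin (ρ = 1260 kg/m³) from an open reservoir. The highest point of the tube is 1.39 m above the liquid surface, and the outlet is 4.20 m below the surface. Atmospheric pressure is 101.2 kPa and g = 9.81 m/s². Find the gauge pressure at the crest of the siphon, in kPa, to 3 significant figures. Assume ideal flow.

From the surface to the outlet (both open to atmosphere, surface at rest): v = √(2g·h_out) = √(2·9.81·4.20) = 9.08 m/s.
Continuity keeps v the same throughout the tube; from surface to crest, P_atm + 0 = P_top + ½ρv² + ρg·h_top.
P_top = 101200 − ½·1260·9.08² − 1260·9.81·1.39 = 32100 Pa. So P_gauge = P_top − P_atm = -69100 Pa.

P_gauge ≈ -69.1 kPa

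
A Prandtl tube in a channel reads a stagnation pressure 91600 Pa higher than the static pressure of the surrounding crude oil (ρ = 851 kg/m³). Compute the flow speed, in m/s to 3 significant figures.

v = 14.7 m/s

At the stagnation point the flow is brought to rest, so Bernoulli gives P_stag − P_static = ½ρv².
v = √(2ΔP/ρ) = √(2·91600/851) = 14.7 m/s.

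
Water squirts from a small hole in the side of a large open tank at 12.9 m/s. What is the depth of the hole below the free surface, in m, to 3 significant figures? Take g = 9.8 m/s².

8.49 m

Torricelli: v = √(2gh), so h = v²/(2g).
h = 12.9²/(2·9.8) = 166/19.60 = 8.49 m.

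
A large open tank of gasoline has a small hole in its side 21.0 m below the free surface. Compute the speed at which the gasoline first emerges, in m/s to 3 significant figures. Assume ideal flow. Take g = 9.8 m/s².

Torricelli's result v = √(2gh) gives v = √(2·9.8·21.0) = 20.3 m/s.

v ≈ 20.3 m/s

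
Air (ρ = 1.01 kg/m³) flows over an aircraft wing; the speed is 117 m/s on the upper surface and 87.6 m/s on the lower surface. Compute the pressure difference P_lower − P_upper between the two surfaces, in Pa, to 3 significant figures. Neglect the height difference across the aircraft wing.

ΔP ≈ 3040 Pa

Bernoulli (same height): P_lower − P_upper = ½ρ(v_upper² − v_lower²).
ΔP = ½·1.01·(117² − 87.6²) = 3040 Pa.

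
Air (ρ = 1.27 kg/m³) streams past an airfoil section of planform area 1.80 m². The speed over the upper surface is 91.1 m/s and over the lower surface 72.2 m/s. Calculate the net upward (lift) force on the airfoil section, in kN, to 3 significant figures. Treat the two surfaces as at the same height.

F ≈ 3.53 kN

With equal heights on the two surfaces, Bernoulli gives P_lower − P_upper = ½ρ(v_upper² − v_lower²).
ΔP = ½·1.27·(91.1² − 72.2²) = 1960 Pa.
Lift = ΔP · A = 1960 × 1.80 = 3530 N.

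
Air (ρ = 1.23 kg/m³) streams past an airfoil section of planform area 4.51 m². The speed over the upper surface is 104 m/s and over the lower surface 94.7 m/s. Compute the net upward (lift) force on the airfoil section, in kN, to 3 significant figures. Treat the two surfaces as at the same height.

The faster flow above has the lower pressure; Bernoulli (same height) gives ΔP = ½ρ(v_up² − v_low²).
ΔP = ½·1.23·(104² − 94.7²) = 1140 Pa.
Lift = ΔP · A = 1140 × 4.51 = 5130 N.

F = 5.13 kN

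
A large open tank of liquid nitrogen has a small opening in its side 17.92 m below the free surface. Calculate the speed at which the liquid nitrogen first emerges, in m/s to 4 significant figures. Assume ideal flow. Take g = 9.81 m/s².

The surface is effectively still and both ends are open, so ½v² = gh and v = √(2·9.81·17.92) = 18.75 m/s.

v = 18.75 m/s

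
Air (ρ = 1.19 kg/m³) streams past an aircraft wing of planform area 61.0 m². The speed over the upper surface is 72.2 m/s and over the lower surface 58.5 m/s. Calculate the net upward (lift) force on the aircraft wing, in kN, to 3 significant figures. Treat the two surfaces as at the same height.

The faster flow above has the lower pressure; Bernoulli (same height) gives ΔP = ½ρ(v_up² − v_low²).
ΔP = ½·1.19·(72.2² − 58.5²) = 1070 Pa.
Lift = ΔP · A = 1070 × 61.0 = 65000 N.

F ≈ 65.0 kN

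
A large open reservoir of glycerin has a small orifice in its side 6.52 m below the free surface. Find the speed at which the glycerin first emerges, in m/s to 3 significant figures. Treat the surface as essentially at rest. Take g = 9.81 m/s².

The surface is effectively still and both ends are open, so ½v² = gh and v = √(2·9.81·6.52) = 11.3 m/s.

11.3 m/s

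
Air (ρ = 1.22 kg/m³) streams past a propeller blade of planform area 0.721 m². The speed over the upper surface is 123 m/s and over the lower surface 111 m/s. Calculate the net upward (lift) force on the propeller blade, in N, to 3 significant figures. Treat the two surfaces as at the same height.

F ≈ 1230 N

With equal heights on the two surfaces, Bernoulli gives P_lower − P_upper = ½ρ(v_upper² − v_lower²).
ΔP = ½·1.22·(123² − 111²) = 1710 Pa.
Lift = ΔP · A = 1710 × 0.721 = 1230 N.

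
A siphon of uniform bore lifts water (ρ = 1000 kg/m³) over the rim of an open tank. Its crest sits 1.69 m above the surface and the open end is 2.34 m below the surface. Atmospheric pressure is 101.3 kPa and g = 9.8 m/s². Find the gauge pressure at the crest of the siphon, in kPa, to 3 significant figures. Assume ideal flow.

P_gauge = -39.5 kPa

Bernoulli surface→outlet gives ½v² = g·h_out, so v = √(2·9.8·2.34) = 6.77 m/s.
The bore is uniform, so the speed at the crest is the same v. Bernoulli surface→crest: P_atm = P_top + ½ρv² + ρg·h_top.
P_top = 101300 − ½·1000·6.77² − 1000·9.8·1.69 = 61800 Pa. So P_gauge = P_top − P_atm = -39500 Pa.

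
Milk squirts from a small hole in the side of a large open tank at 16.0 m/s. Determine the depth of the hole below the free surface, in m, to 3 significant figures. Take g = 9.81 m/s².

Inverting v = √(2gh) gives h = v² / 2g.
h = 16.0²/(2·9.81) = 256/19.62 = 13.0 m.

h ≈ 13.0 m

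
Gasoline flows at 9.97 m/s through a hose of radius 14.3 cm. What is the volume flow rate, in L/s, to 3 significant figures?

Q = A·v = 0.0642 m² × 9.97 m/s = 0.640 m³/s.
Converting: 0.640 m³/s × 1000 = 640 L/s.

Q ≈ 640 L/s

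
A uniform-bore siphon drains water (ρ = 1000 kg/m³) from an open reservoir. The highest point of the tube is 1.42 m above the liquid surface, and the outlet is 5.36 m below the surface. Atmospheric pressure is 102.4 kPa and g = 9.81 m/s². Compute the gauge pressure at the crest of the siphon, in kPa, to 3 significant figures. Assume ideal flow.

From the surface to the outlet (both open to atmosphere, surface at rest): v = √(2g·h_out) = √(2·9.81·5.36) = 10.3 m/s.
With constant cross-section the crest speed equals v; applying Bernoulli from the surface up to the crest, P_top = P_atm − ½ρv² − ρg·h_top.
P_top = 102400 − ½·1000·10.3² − 1000·9.81·1.42 = 35900 Pa. So P_gauge = P_top − P_atm = -66500 Pa.

-66.5 kPa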